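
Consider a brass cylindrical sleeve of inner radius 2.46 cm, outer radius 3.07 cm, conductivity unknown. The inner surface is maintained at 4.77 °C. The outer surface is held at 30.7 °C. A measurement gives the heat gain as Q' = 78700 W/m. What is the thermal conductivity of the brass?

ΣR = ΔT/Q' = |4.77 − 30.7|/78700 = 3.295×10^-4 m·K/W
ln(r₂/r₁)/(2πk) = 3.295×10^-4 ⇒ k = 0.2215/(2π·3.295×10^-4) = 107 W/m·K

k = 107 W/m·K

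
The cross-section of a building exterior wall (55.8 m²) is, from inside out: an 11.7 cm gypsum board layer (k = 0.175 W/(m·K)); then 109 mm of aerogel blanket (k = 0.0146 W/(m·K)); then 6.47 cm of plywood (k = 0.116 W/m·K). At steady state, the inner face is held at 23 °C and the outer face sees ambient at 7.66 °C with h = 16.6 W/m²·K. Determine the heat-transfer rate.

Q = 97.8 W

Resistance network (inner→outer):
  R_gypsum board = L/(kA) = 0.117/(0.175·55.8) = 0.01198 K/W
  R_aerogel blanket = L/(kA) = 0.109/(0.0146·55.8) = 0.1338 K/W
  R_plywood = L/(kA) = 0.0647/(0.116·55.8) = 0.009996 K/W
  R_conv,out = 1/(hA) = 1/(16.6·55.8) = 0.001080 K/W
ΣR = 0.01198 + 0.1338 + 0.009996 + 0.001080 = 0.1569 K/W
Q = ΔT/ΣR = (23 °C − 7.66 °C)/0.1569 = 97.8 W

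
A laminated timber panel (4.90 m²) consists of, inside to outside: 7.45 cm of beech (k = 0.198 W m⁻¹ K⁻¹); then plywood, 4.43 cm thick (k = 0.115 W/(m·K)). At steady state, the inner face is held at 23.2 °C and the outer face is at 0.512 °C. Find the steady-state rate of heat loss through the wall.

Q = 146 W

Treat each layer as a resistance in series:
  R_beech = L/(kA) = 0.0745/(0.198·4.90) = 0.07679 K/W
  R_plywood = L/(kA) = 0.0443/(0.115·4.90) = 0.07862 K/W
ΣR = 0.07679 + 0.07862 = 0.1554 K/W
Q = ΔT/ΣR = (23.2 °C − 0.512 °C)/0.1554 = 146 W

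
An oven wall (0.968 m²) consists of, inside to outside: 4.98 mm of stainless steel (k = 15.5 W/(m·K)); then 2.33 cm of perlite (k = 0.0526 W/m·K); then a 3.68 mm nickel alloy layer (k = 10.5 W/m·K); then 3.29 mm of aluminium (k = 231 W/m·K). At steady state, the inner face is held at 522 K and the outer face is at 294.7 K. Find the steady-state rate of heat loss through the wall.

Resistance network (inner→outer):
  R_stainless steel = L/(kA) = 0.00498/(15.5·0.968) = 3.319×10^-4 K/W
  R_perlite = L/(kA) = 0.0233/(0.0526·0.968) = 0.4576 K/W
  R_nickel alloy = L/(kA) = 0.00368/(10.5·0.968) = 3.621×10^-4 K/W
  R_aluminium = L/(kA) = 0.00329/(231·0.968) = 1.471×10^-5 K/W
ΣR = 3.319×10^-4 + 0.4576 + 3.621×10^-4 + 1.471×10^-5 = 0.4583 K/W
Q = ΔT/ΣR = (522 K − 294.7 K)/0.4583 = 496 W

Q = 496 W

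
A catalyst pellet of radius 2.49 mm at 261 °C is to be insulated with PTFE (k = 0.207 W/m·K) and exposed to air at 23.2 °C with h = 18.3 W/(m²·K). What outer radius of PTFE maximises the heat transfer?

r_cr = 2.26 cm

For a sphere, r_cr = 2k_ins/h = 2·0.207/18.3 = 0.0226 m = 2.26 cm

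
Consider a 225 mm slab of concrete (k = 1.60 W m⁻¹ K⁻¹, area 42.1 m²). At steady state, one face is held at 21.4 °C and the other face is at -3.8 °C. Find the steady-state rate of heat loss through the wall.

Q = 7540 W

Q = kA·ΔT/L = 1.60 × 42.1 × |21.4 °C − -3.8 °C| / 0.225 = 7540 W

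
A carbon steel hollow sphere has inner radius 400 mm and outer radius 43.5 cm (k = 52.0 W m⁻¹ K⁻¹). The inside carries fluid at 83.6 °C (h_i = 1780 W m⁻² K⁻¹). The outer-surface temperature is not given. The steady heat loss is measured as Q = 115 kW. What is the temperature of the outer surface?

Sum the resistances:
  R_conv,in = 1/(4πr²h) = 1/(4π·0.400²·1780) = 2.794×10^-4 K/W
  R_carbon steel = (1/0.400 − 1/0.435)/(4πk) = 0.2011/(4π·52.0) = 3.078×10^-4 K/W
ΣR = 5.872×10^-4 K/W
ΔT = Q·ΣR = 1.15×10^5 × 5.872×10^-4 = 67.53 K
Heat flows outward, so T_out = T_in − ΔT = 83.6 − 67.53 = 16.1 °C

T_out = 16.1 °C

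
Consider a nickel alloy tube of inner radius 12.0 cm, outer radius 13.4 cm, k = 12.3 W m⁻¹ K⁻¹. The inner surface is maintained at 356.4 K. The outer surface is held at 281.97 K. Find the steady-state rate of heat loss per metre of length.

Q' = 2πk·ΔT/ln(r₂/r₁) = 2π × 12.3 × 74.43 / ln(0.134/0.120) = 52100 W/m

Q' = 52.1 kW/m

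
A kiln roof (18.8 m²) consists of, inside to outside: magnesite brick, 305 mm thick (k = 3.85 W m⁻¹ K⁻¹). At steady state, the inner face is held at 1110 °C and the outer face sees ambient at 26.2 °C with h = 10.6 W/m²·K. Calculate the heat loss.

Q = 117 kW

Series thermal resistances, inner to outer:
  R_magnesite brick = L/(kA) = 0.305/(3.85·18.8) = 0.004214 K/W
  R_conv,out = 1/(hA) = 1/(10.6·18.8) = 0.005018 K/W
ΣR = 0.004214 + 0.005018 = 0.009232 K/W
Q = ΔT/ΣR = (1110 °C − 26.2 °C)/0.009232 = 1.17×10^5 W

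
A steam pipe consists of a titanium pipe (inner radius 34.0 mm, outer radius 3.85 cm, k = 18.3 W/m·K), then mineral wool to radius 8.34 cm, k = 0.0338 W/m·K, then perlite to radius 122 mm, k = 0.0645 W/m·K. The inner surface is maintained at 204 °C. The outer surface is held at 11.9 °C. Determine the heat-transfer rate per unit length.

Treat each layer as a resistance in series:
  R'_titanium = ln(0.0385/0.0340)/(2πk) = 0.1243/(2π·18.3) = 0.001081 m·K/W
  R'_mineral wool = ln(0.0834/0.0385)/(2πk) = 0.7730/(2π·0.0338) = 3.640 m·K/W
  R'_perlite = ln(0.122/0.0834)/(2πk) = 0.3804/(2π·0.0645) = 0.9386 m·K/W
ΣR = 0.001081 + 3.640 + 0.9386 = 4.580 m·K/W
Q' = ΔT/ΣR = (204 °C − 11.9 °C)/4.580 = 41.9 W/m

Q' = 41.9 W/m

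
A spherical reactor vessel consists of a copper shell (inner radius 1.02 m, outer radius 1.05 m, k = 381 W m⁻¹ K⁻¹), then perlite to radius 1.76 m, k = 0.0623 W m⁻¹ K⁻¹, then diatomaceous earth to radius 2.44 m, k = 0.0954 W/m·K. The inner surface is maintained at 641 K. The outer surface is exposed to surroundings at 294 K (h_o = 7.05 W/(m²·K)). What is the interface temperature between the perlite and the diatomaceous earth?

Treat each layer as a resistance in series:
  R_copper = (1/1.02 − 1/1.05)/(4πk) = 0.02801/(4π·381) = 5.851×10^-6 K/W
  R_perlite = (1/1.05 − 1/1.76)/(4πk) = 0.3842/(4π·0.0623) = 0.4907 K/W
  R_diatomaceous earth = (1/1.76 − 1/2.44)/(4πk) = 0.1583/(4π·0.0954) = 0.1321 K/W
  R_conv,out = 1/(4πr²h) = 1/(4π·2.44²·7.05) = 0.001896 K/W
ΣR = 5.851×10^-6 + 0.4907 + 0.1321 + 0.001896 = 0.6247 K/W
Q = ΔT/ΣR = (641 K − 294 K)/0.6247 = 555.5 W
From the inner boundary to the perlite/diatomaceous earth interface, ΣR_partial = 0.4907 K/W.
T_interface = T_in − Q·ΣR_partial = 641 K − (555.5)(0.4907) = 368.4 K

T = 368.4 K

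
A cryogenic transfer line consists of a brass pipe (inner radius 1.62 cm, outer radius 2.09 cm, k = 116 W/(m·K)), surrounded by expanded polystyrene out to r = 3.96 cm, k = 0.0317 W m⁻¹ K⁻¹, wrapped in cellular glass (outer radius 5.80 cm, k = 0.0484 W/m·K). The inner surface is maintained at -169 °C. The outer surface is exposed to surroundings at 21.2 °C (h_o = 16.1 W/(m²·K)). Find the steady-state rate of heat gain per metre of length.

Q' = 41.0 W/m

Treat each layer as a resistance in series:
  R'_brass = ln(0.0209/0.0162)/(2πk) = 0.2547/(2π·116) = 3.495×10^-4 m·K/W
  R'_expanded polystyrene = ln(0.0396/0.0209)/(2πk) = 0.6391/(2π·0.0317) = 3.209 m·K/W
  R'_cellular glass = ln(0.0580/0.0396)/(2πk) = 0.3816/(2π·0.0484) = 1.255 m·K/W
  R'_conv,out = 1/(2πr h) = 1/(2π·0.0580·16.1) = 0.1704 m·K/W
ΣR = 3.495×10^-4 + 3.209 + 1.255 + 0.1704 = 4.635 m·K/W
Q' = ΔT/ΣR = (-169 °C − 21.2 °C)/4.635 = -41.0 W/m
(Negative Q' ⇒ heat flows inward; heat gain = 41.0 W/m.)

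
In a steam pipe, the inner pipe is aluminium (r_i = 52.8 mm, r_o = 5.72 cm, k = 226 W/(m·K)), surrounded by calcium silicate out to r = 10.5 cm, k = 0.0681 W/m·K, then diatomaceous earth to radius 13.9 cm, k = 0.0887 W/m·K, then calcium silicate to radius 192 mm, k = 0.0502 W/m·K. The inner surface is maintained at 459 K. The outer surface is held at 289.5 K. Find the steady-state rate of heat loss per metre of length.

Series thermal resistances, inner to outer:
  R'_aluminium = ln(0.0572/0.0528)/(2πk) = 0.08004/(2π·226) = 5.637×10^-5 m·K/W
  R'_calcium silicate = ln(0.105/0.0572)/(2πk) = 0.6074/(2π·0.0681) = 1.420 m·K/W
  R'_diatomaceous earth = ln(0.139/0.105)/(2πk) = 0.2805/(2π·0.0887) = 0.5033 m·K/W
  R'_calcium silicate = ln(0.192/0.139)/(2πk) = 0.3230/(2π·0.0502) = 1.024 m·K/W
ΣR = 5.637×10^-5 + 1.420 + 0.5033 + 1.024 = 2.947 m·K/W
Q' = ΔT/ΣR = (459 K − 289.5 K)/2.947 = 57.5 W/m

Q' = 57.5 W/m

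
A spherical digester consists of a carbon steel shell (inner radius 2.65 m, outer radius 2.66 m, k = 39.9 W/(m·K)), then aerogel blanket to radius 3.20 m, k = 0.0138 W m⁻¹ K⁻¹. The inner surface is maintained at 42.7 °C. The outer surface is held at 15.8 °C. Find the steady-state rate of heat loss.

Treat each layer as a resistance in series:
  R_carbon steel = (1/2.65 − 1/2.66)/(4πk) = 0.001419/(4π·39.9) = 2.829×10^-6 K/W
  R_aerogel blanket = (1/2.66 − 1/3.20)/(4πk) = 0.06344/(4π·0.0138) = 0.3658 K/W
ΣR = 2.829×10^-6 + 0.3658 = 0.3658 K/W
Q = ΔT/ΣR = (42.7 °C − 15.8 °C)/0.3658 = 73.5 W

Q = 73.5 W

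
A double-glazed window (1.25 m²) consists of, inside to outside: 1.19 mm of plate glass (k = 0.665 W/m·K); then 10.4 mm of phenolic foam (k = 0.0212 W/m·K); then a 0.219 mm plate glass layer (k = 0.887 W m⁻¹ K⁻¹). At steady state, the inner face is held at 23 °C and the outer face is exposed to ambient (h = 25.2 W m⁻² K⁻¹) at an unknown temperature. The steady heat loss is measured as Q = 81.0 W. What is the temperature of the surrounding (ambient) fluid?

T_out = -11.5 °C

Series resistances:
  R_plate glass = L/(kA) = 0.00119/(0.665·1.25) = 0.001432 K/W
  R_phenolic foam = L/(kA) = 0.0104/(0.0212·1.25) = 0.3925 K/W
  R_plate glass = L/(kA) = 2.19×10^-4/(0.887·1.25) = 1.975×10^-4 K/W
  R_conv,out = 1/(hA) = 1/(25.2·1.25) = 0.03175 K/W
ΣR = 0.4258 K/W
ΔT = Q·ΣR = 81.0 × 0.4258 = 34.49 K
Heat flows outward, so T_out = T_in − ΔT = 23 − 34.49 = -11.5 °C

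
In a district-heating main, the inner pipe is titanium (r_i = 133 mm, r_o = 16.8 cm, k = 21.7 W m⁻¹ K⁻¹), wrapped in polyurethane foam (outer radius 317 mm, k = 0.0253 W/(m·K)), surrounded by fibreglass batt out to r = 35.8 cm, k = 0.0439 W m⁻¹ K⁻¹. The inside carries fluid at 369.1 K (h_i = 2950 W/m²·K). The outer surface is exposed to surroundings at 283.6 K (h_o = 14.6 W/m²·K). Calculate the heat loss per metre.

Resistance network (inner→outer):
  R'_conv,in = 1/(2πr h) = 1/(2π·0.133·2950) = 4.056×10^-4 m·K/W
  R'_titanium = ln(0.168/0.133)/(2πk) = 0.2336/(2π·21.7) = 0.001713 m·K/W
  R'_polyurethane foam = ln(0.317/0.168)/(2πk) = 0.6349/(2π·0.0253) = 3.994 m·K/W
  R'_fibreglass batt = ln(0.358/0.317)/(2πk) = 0.1216/(2π·0.0439) = 0.4410 m·K/W
  R'_conv,out = 1/(2πr h) = 1/(2π·0.358·14.6) = 0.03045 m·K/W
ΣR = 4.056×10^-4 + 0.001713 + 3.994 + 0.4410 + 0.03045 = 4.468 m·K/W
Q' = ΔT/ΣR = (369.1 K − 283.6 K)/4.468 = 19.1 W/m

Q' = 19.1 W/m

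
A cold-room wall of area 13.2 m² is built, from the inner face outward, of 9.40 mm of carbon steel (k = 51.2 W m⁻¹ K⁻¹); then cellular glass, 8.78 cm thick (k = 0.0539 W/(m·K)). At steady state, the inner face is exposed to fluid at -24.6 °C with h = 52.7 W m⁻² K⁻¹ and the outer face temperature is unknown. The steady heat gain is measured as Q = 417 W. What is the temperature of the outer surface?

Sum the resistances:
  R_conv,in = 1/(hA) = 1/(52.7·13.2) = 0.001438 K/W
  R_carbon steel = L/(kA) = 0.00940/(51.2·13.2) = 1.391×10^-5 K/W
  R_cellular glass = L/(kA) = 0.0878/(0.0539·13.2) = 0.1234 K/W
ΣR = 0.1249 K/W
ΔT = Q·ΣR = 417 × 0.1249 = 52.08 K
Heat flows inward, so T_out = T_in + ΔT = -24.6 + 52.08 = 27.5 °C

T_out = 27.5 °C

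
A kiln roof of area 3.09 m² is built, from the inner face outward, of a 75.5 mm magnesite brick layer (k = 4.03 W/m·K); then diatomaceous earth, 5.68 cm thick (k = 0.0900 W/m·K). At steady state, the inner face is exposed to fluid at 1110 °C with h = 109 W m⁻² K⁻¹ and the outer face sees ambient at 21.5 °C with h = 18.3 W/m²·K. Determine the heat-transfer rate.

Q = 4710 W

Resistance network (inner→outer):
  R_conv,in = 1/(hA) = 1/(109·3.09) = 0.002969 K/W
  R_magnesite brick = L/(kA) = 0.0755/(4.03·3.09) = 0.006063 K/W
  R_diatomaceous earth = L/(kA) = 0.0568/(0.0900·3.09) = 0.2042 K/W
  R_conv,out = 1/(hA) = 1/(18.3·3.09) = 0.01768 K/W
ΣR = 0.002969 + 0.006063 + 0.2042 + 0.01768 = 0.2309 K/W
Q = ΔT/ΣR = (1110 °C − 21.5 °C)/0.2309 = 4710 W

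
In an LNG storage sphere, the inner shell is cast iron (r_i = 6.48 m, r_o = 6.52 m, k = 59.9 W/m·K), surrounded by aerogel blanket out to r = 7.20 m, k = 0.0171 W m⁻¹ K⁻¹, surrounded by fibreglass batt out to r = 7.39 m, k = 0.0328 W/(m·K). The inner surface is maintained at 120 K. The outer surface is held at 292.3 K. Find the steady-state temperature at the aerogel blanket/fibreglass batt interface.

T = 272.7 K

Resistance network (inner→outer):
  R_cast iron = (1/6.48 − 1/6.52)/(4πk) = 9.468×10^-4/(4π·59.9) = 1.258×10^-6 K/W
  R_aerogel blanket = (1/6.52 − 1/7.20)/(4πk) = 0.01449/(4π·0.0171) = 0.06741 K/W
  R_fibreglass batt = (1/7.20 − 1/7.39)/(4πk) = 0.003571/(4π·0.0328) = 0.008663 K/W
ΣR = 1.258×10^-6 + 0.06741 + 0.008663 = 0.07607 K/W
Q = ΔT/ΣR = (120 K − 292.3 K)/0.07607 = -2265 W
From the inner boundary to the aerogel blanket/fibreglass batt interface, ΣR_partial = 0.06741 K/W.
T_interface = T_in − Q·ΣR_partial = 120 K − (-2265)(0.06741) = 272.7 K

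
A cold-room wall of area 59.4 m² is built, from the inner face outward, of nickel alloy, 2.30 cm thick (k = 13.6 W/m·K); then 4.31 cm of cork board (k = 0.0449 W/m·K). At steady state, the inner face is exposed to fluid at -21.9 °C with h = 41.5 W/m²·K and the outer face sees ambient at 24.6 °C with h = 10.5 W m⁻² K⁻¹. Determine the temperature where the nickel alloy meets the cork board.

T = -20.8 °C

Resistance network (inner→outer):
  R_conv,in = 1/(hA) = 1/(41.5·59.4) = 4.057×10^-4 K/W
  R_nickel alloy = L/(kA) = 0.0230/(13.6·59.4) = 2.847×10^-5 K/W
  R_cork board = L/(kA) = 0.0431/(0.0449·59.4) = 0.01616 K/W
  R_conv,out = 1/(hA) = 1/(10.5·59.4) = 0.001603 K/W
ΣR = 4.057×10^-4 + 2.847×10^-5 + 0.01616 + 0.001603 = 0.01820 K/W
Q = ΔT/ΣR = (-21.9 °C − 24.6 °C)/0.01820 = -2555 W
From the inner boundary to the nickel alloy/cork board interface, ΣR_partial = 4.342×10^-4 K/W.
T_interface = T_in − Q·ΣR_partial = -21.9 °C − (-2555)(4.342×10^-4) = -20.8 °C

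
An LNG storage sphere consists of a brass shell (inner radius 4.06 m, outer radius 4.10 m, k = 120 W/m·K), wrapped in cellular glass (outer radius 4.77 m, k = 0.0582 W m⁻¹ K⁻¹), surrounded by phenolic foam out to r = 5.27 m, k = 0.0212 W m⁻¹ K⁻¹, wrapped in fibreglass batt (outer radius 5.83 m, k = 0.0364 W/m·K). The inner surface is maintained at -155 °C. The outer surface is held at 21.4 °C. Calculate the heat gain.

Q = 1090 W

Series thermal resistances, inner to outer:
  R_brass = (1/4.06 − 1/4.10)/(4πk) = 0.002403/(4π·120) = 1.594×10^-6 K/W
  R_cellular glass = (1/4.10 − 1/4.77)/(4πk) = 0.03426/(4π·0.0582) = 0.04684 K/W
  R_phenolic foam = (1/4.77 − 1/5.27)/(4πk) = 0.01989/(4π·0.0212) = 0.07466 K/W
  R_fibreglass batt = (1/5.27 − 1/5.83)/(4πk) = 0.01823/(4π·0.0364) = 0.03985 K/W
ΣR = 1.594×10^-6 + 0.04684 + 0.07466 + 0.03985 = 0.1614 K/W
Q = ΔT/ΣR = (-155 °C − 21.4 °C)/0.1614 = -1090 W
(Negative Q ⇒ heat flows inward; heat gain = 1090 W.)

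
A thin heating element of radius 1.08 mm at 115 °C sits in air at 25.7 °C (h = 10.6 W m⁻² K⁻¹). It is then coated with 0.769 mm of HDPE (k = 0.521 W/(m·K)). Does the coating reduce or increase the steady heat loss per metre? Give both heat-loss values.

increases: 6.42 → 10.8 W/m

Critical radius for a cylinder: r_cr = k/h = 0.0492 m = 4.92 cm.
Outer radius after coating: r₂ = 0.00108 + 7.69×10^-4 = 0.001849 m.
Since r₁ < r_cr and r₂ ≤ r_cr, the coating moves toward the maximum at r_cr — heat loss rises.
Bare: R = 1/(2πr₁h) = 13.90 m·K/W; Q = 89.3/13.90 = 6.42 W/m.
Coated: R = R_cond + R_conv = 8.285 m·K/W; Q = 89.3/8.285 = 10.8 W/m.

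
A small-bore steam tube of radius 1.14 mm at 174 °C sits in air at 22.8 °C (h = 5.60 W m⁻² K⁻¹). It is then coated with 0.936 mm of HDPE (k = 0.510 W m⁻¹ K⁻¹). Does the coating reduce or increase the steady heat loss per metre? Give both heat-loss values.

Critical radius for a cylinder: r_cr = k/h = 0.0911 m = 9.11 cm.
Outer radius after coating: r₂ = 0.00114 + 9.36×10^-4 = 0.002076 m.
Since r₁ < r_cr and r₂ ≤ r_cr, the coating moves toward the maximum at r_cr — heat loss rises.
Bare: R = 1/(2πr₁h) = 24.93 m·K/W; Q = 151.2/24.93 = 6.06 W/m.
Coated: R = R_cond + R_conv = 13.88 m·K/W; Q = 151.2/13.88 = 10.9 W/m.

increases: 6.06 → 10.9 W/m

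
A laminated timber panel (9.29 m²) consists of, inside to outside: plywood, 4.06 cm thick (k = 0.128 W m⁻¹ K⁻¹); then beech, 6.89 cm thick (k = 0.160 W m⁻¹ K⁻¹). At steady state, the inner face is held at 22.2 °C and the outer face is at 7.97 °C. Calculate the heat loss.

Q = 177 W

Series thermal resistances, inner to outer:
  R_plywood = L/(kA) = 0.0406/(0.128·9.29) = 0.03414 K/W
  R_beech = L/(kA) = 0.0689/(0.160·9.29) = 0.04635 K/W
ΣR = 0.03414 + 0.04635 = 0.08049 K/W
Q = ΔT/ΣR = (22.2 °C − 7.97 °C)/0.08049 = 177 W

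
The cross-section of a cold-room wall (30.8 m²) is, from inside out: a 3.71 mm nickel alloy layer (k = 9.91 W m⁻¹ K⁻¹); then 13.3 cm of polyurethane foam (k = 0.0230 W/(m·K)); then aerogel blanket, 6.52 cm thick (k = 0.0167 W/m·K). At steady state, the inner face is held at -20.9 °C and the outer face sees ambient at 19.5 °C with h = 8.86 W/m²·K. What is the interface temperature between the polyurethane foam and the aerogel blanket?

Resistance network (inner→outer):
  R_nickel alloy = L/(kA) = 0.00371/(9.91·30.8) = 1.215×10^-5 K/W
  R_polyurethane foam = L/(kA) = 0.133/(0.0230·30.8) = 0.1877 K/W
  R_aerogel blanket = L/(kA) = 0.0652/(0.0167·30.8) = 0.1268 K/W
  R_conv,out = 1/(hA) = 1/(8.86·30.8) = 0.003665 K/W
ΣR = 1.215×10^-5 + 0.1877 + 0.1268 + 0.003665 = 0.3182 K/W
Q = ΔT/ΣR = (-20.9 °C − 19.5 °C)/0.3182 = -127.0 W
From the inner boundary to the polyurethane foam/aerogel blanket interface, ΣR_partial = 0.1877 K/W.
T_interface = T_in − Q·ΣR_partial = -20.9 °C − (-127.0)(0.1877) = 2.94 °C

T = 2.94 °C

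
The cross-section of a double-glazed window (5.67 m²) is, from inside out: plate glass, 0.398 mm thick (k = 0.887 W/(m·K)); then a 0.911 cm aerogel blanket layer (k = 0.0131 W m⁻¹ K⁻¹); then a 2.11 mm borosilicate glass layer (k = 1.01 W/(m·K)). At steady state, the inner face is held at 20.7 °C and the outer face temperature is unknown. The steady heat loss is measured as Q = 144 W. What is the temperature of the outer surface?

Series resistances:
  R_plate glass = L/(kA) = 3.98×10^-4/(0.887·5.67) = 7.914×10^-5 K/W
  R_aerogel blanket = L/(kA) = 0.00911/(0.0131·5.67) = 0.1226 K/W
  R_borosilicate glass = L/(kA) = 0.00211/(1.01·5.67) = 3.684×10^-4 K/W
ΣR = 0.1231 K/W
ΔT = Q·ΣR = 144 × 0.1231 = 17.73 K
Heat flows outward, so T_out = T_in − ΔT = 20.7 − 17.73 = 2.97 °C

T_out = 2.97 °C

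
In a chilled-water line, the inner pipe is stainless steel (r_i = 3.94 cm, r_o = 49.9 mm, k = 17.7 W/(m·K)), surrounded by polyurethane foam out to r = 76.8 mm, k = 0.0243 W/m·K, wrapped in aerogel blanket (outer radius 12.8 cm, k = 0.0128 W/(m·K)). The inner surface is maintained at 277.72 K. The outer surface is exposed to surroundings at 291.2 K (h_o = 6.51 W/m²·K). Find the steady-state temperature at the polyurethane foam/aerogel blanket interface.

T = 281.79 K

Series thermal resistances, inner to outer:
  R'_stainless steel = ln(0.0499/0.0394)/(2πk) = 0.2363/(2π·17.7) = 0.002124 m·K/W
  R'_polyurethane foam = ln(0.0768/0.0499)/(2πk) = 0.4312/(2π·0.0243) = 2.824 m·K/W
  R'_aerogel blanket = ln(0.128/0.0768)/(2πk) = 0.5108/(2π·0.0128) = 6.352 m·K/W
  R'_conv,out = 1/(2πr h) = 1/(2π·0.128·6.51) = 0.1910 m·K/W
ΣR = 0.002124 + 2.824 + 6.352 + 0.1910 = 9.369 m·K/W
Q' = ΔT/ΣR = (277.72 K − 291.2 K)/9.369 = -1.439 W/m
From the inner boundary to the polyurethane foam/aerogel blanket interface, ΣR_partial = 2.826 m·K/W.
T_interface = T_in − Q'·ΣR_partial = 277.72 K − (-1.439)(2.826) = 281.79 K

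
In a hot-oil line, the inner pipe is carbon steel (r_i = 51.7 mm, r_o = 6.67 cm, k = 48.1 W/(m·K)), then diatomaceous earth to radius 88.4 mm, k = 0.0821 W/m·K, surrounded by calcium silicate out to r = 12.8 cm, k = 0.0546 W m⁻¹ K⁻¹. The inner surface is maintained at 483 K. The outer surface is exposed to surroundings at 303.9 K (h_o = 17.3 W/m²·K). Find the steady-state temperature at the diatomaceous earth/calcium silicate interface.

T = 425 K

Series thermal resistances, inner to outer:
  R'_carbon steel = ln(0.0667/0.0517)/(2πk) = 0.2547/(2π·48.1) = 8.429×10^-4 m·K/W
  R'_diatomaceous earth = ln(0.0884/0.0667)/(2πk) = 0.2817/(2π·0.0821) = 0.5460 m·K/W
  R'_calcium silicate = ln(0.128/0.0884)/(2πk) = 0.3702/(2π·0.0546) = 1.079 m·K/W
  R'_conv,out = 1/(2πr h) = 1/(2π·0.128·17.3) = 0.07187 m·K/W
ΣR = 8.429×10^-4 + 0.5460 + 1.079 + 0.07187 = 1.698 m·K/W
Q' = ΔT/ΣR = (483 K − 303.9 K)/1.698 = 105.5 W/m
From the inner boundary to the diatomaceous earth/calcium silicate interface, ΣR_partial = 0.5468 m·K/W.
T_interface = T_in − Q'·ΣR_partial = 483 K − (105.5)(0.5468) = 425 K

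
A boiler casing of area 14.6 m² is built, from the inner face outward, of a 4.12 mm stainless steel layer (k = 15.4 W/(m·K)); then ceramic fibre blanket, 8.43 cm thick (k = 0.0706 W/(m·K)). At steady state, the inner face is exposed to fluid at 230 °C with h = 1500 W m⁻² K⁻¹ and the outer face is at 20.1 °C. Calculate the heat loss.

Q = 2560 W

Resistance network (inner→outer):
  R_conv,in = 1/(hA) = 1/(1500·14.6) = 4.566×10^-5 K/W
  R_stainless steel = L/(kA) = 0.00412/(15.4·14.6) = 1.832×10^-5 K/W
  R_ceramic fibre blanket = L/(kA) = 0.0843/(0.0706·14.6) = 0.08178 K/W
ΣR = 4.566×10^-5 + 1.832×10^-5 + 0.08178 = 0.08184 K/W
Q = ΔT/ΣR = (230 °C − 20.1 °C)/0.08184 = 2560 W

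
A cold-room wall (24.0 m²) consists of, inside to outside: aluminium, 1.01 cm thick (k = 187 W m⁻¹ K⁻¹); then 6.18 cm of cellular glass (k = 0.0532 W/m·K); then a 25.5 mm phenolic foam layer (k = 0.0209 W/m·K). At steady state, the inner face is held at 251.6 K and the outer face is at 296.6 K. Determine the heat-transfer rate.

Q = 453 W

Treat each layer as a resistance in series:
  R_aluminium = L/(kA) = 0.0101/(187·24.0) = 2.250×10^-6 K/W
  R_cellular glass = L/(kA) = 0.0618/(0.0532·24.0) = 0.04840 K/W
  R_phenolic foam = L/(kA) = 0.0255/(0.0209·24.0) = 0.05084 K/W
ΣR = 2.250×10^-6 + 0.04840 + 0.05084 = 0.09924 K/W
Q = ΔT/ΣR = (251.6 K − 296.6 K)/0.09924 = -453 W
(Negative Q ⇒ heat flows inward; heat gain = 453 W.)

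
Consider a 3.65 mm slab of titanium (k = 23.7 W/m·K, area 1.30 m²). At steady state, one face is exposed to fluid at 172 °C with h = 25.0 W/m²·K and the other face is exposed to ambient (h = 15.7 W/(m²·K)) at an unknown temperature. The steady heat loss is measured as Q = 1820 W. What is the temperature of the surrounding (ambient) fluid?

T_out = 26.6 °C

Series resistances:
  R_conv,in = 1/(hA) = 1/(25.0·1.30) = 0.03077 K/W
  R_titanium = L/(kA) = 0.00365/(23.7·1.30) = 1.185×10^-4 K/W
  R_conv,out = 1/(hA) = 1/(15.7·1.30) = 0.04900 K/W
ΣR = 0.07988 K/W
ΔT = Q·ΣR = 1820 × 0.07988 = 145.4 K
Heat flows outward, so T_out = T_in − ΔT = 172 − 145.4 = 26.6 °C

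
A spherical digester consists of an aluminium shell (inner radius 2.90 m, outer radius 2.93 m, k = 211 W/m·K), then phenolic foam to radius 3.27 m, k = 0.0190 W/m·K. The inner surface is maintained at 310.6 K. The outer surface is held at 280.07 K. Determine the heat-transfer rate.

Q = 205 W

Series thermal resistances, inner to outer:
  R_aluminium = (1/2.90 − 1/2.93)/(4πk) = 0.003531/(4π·211) = 1.332×10^-6 K/W
  R_phenolic foam = (1/2.93 − 1/3.27)/(4πk) = 0.03549/(4π·0.0190) = 0.1486 K/W
ΣR = 1.332×10^-6 + 0.1486 = 0.1486 K/W
Q = ΔT/ΣR = (310.6 K − 280.07 K)/0.1486 = 205 W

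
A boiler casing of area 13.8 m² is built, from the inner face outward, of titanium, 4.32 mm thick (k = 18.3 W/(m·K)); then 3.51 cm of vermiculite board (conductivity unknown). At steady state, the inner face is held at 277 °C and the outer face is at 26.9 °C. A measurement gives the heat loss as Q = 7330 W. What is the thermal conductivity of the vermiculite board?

k = 0.0746 W/m·K

ΣR = ΔT/Q = |277 − 26.9|/7330 = 0.03412 K/W
Known resistances:
  R_titanium = L/(kA) = 0.00432/(18.3·13.8) = 1.711×10^-5 K/W
R_vermiculite board = ΣR − ΣR_known = 0.03412 − 1.711×10^-5 = 0.03410 K/W
L/(kA) = 0.03410 ⇒ k = 0.0351/(0.03410·13.8) = 0.0746 W/m·K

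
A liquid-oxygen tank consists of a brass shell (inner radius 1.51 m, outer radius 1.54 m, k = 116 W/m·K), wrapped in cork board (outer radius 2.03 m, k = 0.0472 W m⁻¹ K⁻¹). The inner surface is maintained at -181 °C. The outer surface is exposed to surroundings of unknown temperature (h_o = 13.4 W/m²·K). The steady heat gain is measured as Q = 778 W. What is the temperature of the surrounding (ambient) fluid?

Sum the resistances:
  R_brass = (1/1.51 − 1/1.54)/(4πk) = 0.01290/(4π·116) = 8.850×10^-6 K/W
  R_cork board = (1/1.54 − 1/2.03)/(4πk) = 0.1567/(4π·0.0472) = 0.2643 K/W
  R_conv,out = 1/(4πr²h) = 1/(4π·2.03²·13.4) = 0.001441 K/W
ΣR = 0.2657 K/W
ΔT = Q·ΣR = 778 × 0.2657 = 206.7 K
Heat flows inward, so T_out = T_in + ΔT = -181 + 206.7 = 25.7 °C

T_out = 25.7 °C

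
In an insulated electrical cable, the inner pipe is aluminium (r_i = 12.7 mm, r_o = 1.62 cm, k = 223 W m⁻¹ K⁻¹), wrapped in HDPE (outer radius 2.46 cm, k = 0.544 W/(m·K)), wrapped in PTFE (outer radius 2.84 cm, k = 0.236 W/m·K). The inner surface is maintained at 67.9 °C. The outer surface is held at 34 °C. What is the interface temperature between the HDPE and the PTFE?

Resistance network (inner→outer):
  R'_aluminium = ln(0.0162/0.0127)/(2πk) = 0.2434/(2π·223) = 1.737×10^-4 m·K/W
  R'_HDPE = ln(0.0246/0.0162)/(2πk) = 0.4177/(2π·0.544) = 0.1222 m·K/W
  R'_PTFE = ln(0.0284/0.0246)/(2πk) = 0.1436/(2π·0.236) = 0.09687 m·K/W
ΣR = 1.737×10^-4 + 0.1222 + 0.09687 = 0.2192 m·K/W
Q' = ΔT/ΣR = (67.9 °C − 34 °C)/0.2192 = 154.7 W/m
From the inner boundary to the HDPE/PTFE interface, ΣR_partial = 0.1224 m·K/W.
T_interface = T_in − Q'·ΣR_partial = 67.9 °C − (154.7)(0.1224) = 49.0 °C

T = 49.0 °C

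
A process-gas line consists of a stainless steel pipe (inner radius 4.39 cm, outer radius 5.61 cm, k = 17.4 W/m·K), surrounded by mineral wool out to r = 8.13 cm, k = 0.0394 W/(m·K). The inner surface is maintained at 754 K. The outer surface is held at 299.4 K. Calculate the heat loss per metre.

Q' = 303 W/m

Resistance network (inner→outer):
  R'_stainless steel = ln(0.0561/0.0439)/(2πk) = 0.2452/(2π·17.4) = 0.002243 m·K/W
  R'_mineral wool = ln(0.0813/0.0561)/(2πk) = 0.3710/(2π·0.0394) = 1.499 m·K/W
ΣR = 0.002243 + 1.499 = 1.501 m·K/W
Q' = ΔT/ΣR = (754 K − 299.4 K)/1.501 = 303 W/m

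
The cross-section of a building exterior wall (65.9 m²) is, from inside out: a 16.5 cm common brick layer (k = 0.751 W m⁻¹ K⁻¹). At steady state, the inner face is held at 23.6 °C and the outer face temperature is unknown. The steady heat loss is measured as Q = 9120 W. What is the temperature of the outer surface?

Series resistances:
  R_common brick = L/(kA) = 0.165/(0.751·65.9) = 0.003334 K/W
ΣR = 0.003334 K/W
ΔT = Q·ΣR = 9120 × 0.003334 = 30.41 K
Heat flows outward, so T_out = T_in − ΔT = 23.6 − 30.41 = -6.81 °C

T_out = -6.81 °C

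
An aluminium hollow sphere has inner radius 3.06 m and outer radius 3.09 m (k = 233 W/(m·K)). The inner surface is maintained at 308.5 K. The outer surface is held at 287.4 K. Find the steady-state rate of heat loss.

Q = 19500 kW

Q = 4πk·ΔT/(1/r₁ − 1/r₂) = 4π × 233 × 21.1 / (1/3.06 − 1/3.09) = 1.95×10^7 W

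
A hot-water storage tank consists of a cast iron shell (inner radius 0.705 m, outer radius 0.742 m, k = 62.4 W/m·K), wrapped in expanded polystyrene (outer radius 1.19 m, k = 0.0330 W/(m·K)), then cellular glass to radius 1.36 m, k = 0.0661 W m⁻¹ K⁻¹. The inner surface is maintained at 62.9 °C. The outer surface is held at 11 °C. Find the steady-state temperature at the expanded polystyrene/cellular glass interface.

Resistance network (inner→outer):
  R_cast iron = (1/0.705 − 1/0.742)/(4πk) = 0.07073/(4π·62.4) = 9.020×10^-5 K/W
  R_expanded polystyrene = (1/0.742 − 1/1.19)/(4πk) = 0.5074/(4π·0.0330) = 1.223 K/W
  R_cellular glass = (1/1.19 − 1/1.36)/(4πk) = 0.1050/(4π·0.0661) = 0.1265 K/W
ΣR = 9.020×10^-5 + 1.223 + 0.1265 = 1.350 K/W
Q = ΔT/ΣR = (62.9 °C − 11 °C)/1.350 = 38.44 W
From the inner boundary to the expanded polystyrene/cellular glass interface, ΣR_partial = 1.223 K/W.
T_interface = T_in − Q·ΣR_partial = 62.9 °C − (38.44)(1.223) = 15.9 °C

T = 15.9 °C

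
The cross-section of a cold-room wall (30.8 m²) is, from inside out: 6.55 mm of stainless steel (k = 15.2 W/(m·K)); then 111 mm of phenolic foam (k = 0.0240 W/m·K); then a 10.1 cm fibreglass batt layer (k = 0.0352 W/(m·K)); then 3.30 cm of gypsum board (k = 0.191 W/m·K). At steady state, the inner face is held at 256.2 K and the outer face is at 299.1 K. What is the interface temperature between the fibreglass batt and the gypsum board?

T = 298.1 K

Series thermal resistances, inner to outer:
  R_stainless steel = L/(kA) = 0.00655/(15.2·30.8) = 1.399×10^-5 K/W
  R_phenolic foam = L/(kA) = 0.111/(0.0240·30.8) = 0.1502 K/W
  R_fibreglass batt = L/(kA) = 0.101/(0.0352·30.8) = 0.09316 K/W
  R_gypsum board = L/(kA) = 0.0330/(0.191·30.8) = 0.005610 K/W
ΣR = 1.399×10^-5 + 0.1502 + 0.09316 + 0.005610 = 0.2490 K/W
Q = ΔT/ΣR = (256.2 K − 299.1 K)/0.2490 = -172.3 W
From the inner boundary to the fibreglass batt/gypsum board interface, ΣR_partial = 0.2434 K/W.
T_interface = T_in − Q·ΣR_partial = 256.2 K − (-172.3)(0.2434) = 298.1 K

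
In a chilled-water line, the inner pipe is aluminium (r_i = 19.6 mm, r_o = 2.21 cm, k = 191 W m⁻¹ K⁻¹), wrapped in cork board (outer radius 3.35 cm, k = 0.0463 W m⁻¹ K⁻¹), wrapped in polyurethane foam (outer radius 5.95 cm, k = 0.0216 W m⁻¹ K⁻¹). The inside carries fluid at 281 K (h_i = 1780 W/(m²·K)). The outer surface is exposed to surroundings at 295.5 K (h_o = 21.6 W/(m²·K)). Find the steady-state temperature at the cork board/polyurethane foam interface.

T = 284.6 K

Series thermal resistances, inner to outer:
  R'_conv,in = 1/(2πr h) = 1/(2π·0.0196·1780) = 0.004562 m·K/W
  R'_aluminium = ln(0.0221/0.0196)/(2πk) = 0.1200/(2π·191) = 1.000×10^-4 m·K/W
  R'_cork board = ln(0.0335/0.0221)/(2πk) = 0.4160/(2π·0.0463) = 1.430 m·K/W
  R'_polyurethane foam = ln(0.0595/0.0335)/(2πk) = 0.5744/(2π·0.0216) = 4.233 m·K/W
  R'_conv,out = 1/(2πr h) = 1/(2π·0.0595·21.6) = 0.1238 m·K/W
ΣR = 0.004562 + 1.000×10^-4 + 1.430 + 4.233 + 0.1238 = 5.791 m·K/W
Q' = ΔT/ΣR = (281 K − 295.5 K)/5.791 = -2.504 W/m
From the inner boundary to the cork board/polyurethane foam interface, ΣR_partial = 1.435 m·K/W.
T_interface = T_in − Q'·ΣR_partial = 281 K − (-2.504)(1.435) = 284.6 K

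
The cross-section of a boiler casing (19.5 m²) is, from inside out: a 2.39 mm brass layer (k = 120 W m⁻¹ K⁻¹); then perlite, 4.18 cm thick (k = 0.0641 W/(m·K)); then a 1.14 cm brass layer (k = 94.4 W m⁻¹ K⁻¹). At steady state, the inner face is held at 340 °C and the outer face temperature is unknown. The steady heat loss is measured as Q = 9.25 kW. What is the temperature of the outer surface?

Sum the resistances:
  R_brass = L/(kA) = 0.00239/(120·19.5) = 1.021×10^-6 K/W
  R_perlite = L/(kA) = 0.0418/(0.0641·19.5) = 0.03344 K/W
  R_brass = L/(kA) = 0.0114/(94.4·19.5) = 6.193×10^-6 K/W
ΣR = 0.03345 K/W
ΔT = Q·ΣR = 9250 × 0.03345 = 309.4 K
Heat flows outward, so T_out = T_in − ΔT = 340 − 309.4 = 30.6 °C

T_out = 30.6 °C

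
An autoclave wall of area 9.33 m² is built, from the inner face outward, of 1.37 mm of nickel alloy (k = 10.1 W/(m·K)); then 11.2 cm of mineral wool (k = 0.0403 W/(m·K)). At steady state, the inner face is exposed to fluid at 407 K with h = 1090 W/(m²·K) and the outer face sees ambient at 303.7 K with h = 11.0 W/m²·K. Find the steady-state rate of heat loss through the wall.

Q = 336 W

Resistance network (inner→outer):
  R_conv,in = 1/(hA) = 1/(1090·9.33) = 9.833×10^-5 K/W
  R_nickel alloy = L/(kA) = 0.00137/(10.1·9.33) = 1.454×10^-5 K/W
  R_mineral wool = L/(kA) = 0.112/(0.0403·9.33) = 0.2979 K/W
  R_conv,out = 1/(hA) = 1/(11.0·9.33) = 0.009744 K/W
ΣR = 9.833×10^-5 + 1.454×10^-5 + 0.2979 + 0.009744 = 0.3078 K/W
Q = ΔT/ΣR = (407 K − 303.7 K)/0.3078 = 336 W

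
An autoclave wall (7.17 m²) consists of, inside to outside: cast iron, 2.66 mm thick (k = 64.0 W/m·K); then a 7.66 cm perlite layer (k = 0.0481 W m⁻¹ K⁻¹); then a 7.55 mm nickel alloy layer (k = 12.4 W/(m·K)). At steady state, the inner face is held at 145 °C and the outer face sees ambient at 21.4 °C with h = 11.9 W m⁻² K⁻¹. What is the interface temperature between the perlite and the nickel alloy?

T = 27.6 °C

Resistance network (inner→outer):
  R_cast iron = L/(kA) = 0.00266/(64.0·7.17) = 5.797×10^-6 K/W
  R_perlite = L/(kA) = 0.0766/(0.0481·7.17) = 0.2221 K/W
  R_nickel alloy = L/(kA) = 0.00755/(12.4·7.17) = 8.492×10^-5 K/W
  R_conv,out = 1/(hA) = 1/(11.9·7.17) = 0.01172 K/W
ΣR = 5.797×10^-6 + 0.2221 + 8.492×10^-5 + 0.01172 = 0.2339 K/W
Q = ΔT/ΣR = (145 °C − 21.4 °C)/0.2339 = 528.4 W
From the inner boundary to the perlite/nickel alloy interface, ΣR_partial = 0.2221 K/W.
T_interface = T_in − Q·ΣR_partial = 145 °C − (528.4)(0.2221) = 27.6 °C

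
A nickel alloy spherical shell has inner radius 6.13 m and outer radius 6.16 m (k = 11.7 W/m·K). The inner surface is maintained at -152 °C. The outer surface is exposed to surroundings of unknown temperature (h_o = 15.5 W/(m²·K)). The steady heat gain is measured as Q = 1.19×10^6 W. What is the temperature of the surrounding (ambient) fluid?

T_out = 15.4 °C

Series resistances:
  R_nickel alloy = (1/6.13 − 1/6.16)/(4πk) = 7.945×10^-4/(4π·11.7) = 5.404×10^-6 K/W
  R_conv,out = 1/(4πr²h) = 1/(4π·6.16²·15.5) = 1.353×10^-4 K/W
ΣR = 1.407×10^-4 K/W
ΔT = Q·ΣR = 1.19×10^6 × 1.407×10^-4 = 167.4 K
Heat flows inward, so T_out = T_in + ΔT = -152 + 167.4 = 15.4 °C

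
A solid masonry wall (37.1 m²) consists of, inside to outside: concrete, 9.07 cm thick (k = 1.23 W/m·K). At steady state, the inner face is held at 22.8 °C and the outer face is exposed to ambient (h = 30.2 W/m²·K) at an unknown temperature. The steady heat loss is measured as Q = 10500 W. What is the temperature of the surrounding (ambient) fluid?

Series resistances:
  R_concrete = L/(kA) = 0.0907/(1.23·37.1) = 0.001988 K/W
  R_conv,out = 1/(hA) = 1/(30.2·37.1) = 8.925×10^-4 K/W
ΣR = 0.002880 K/W
ΔT = Q·ΣR = 10500 × 0.002880 = 30.24 K
Heat flows outward, so T_out = T_in − ΔT = 22.8 − 30.24 = -7.44 °C

T_out = -7.44 °C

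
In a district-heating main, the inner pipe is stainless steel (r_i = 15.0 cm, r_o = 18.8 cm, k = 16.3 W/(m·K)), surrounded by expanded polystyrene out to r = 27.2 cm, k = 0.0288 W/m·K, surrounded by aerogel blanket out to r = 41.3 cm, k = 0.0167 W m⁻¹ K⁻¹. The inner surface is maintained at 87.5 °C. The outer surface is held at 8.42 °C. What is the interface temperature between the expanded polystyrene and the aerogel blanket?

Treat each layer as a resistance in series:
  R'_stainless steel = ln(0.188/0.150)/(2πk) = 0.2258/(2π·16.3) = 0.002205 m·K/W
  R'_expanded polystyrene = ln(0.272/0.188)/(2πk) = 0.3694/(2π·0.0288) = 2.041 m·K/W
  R'_aerogel blanket = ln(0.413/0.272)/(2πk) = 0.4176/(2π·0.0167) = 3.980 m·K/W
ΣR = 0.002205 + 2.041 + 3.980 = 6.023 m·K/W
Q' = ΔT/ΣR = (87.5 °C − 8.42 °C)/6.023 = 13.13 W/m
From the inner boundary to the expanded polystyrene/aerogel blanket interface, ΣR_partial = 2.043 m·K/W.
T_interface = T_in − Q'·ΣR_partial = 87.5 °C − (13.13)(2.043) = 60.7 °C

T = 60.7 °C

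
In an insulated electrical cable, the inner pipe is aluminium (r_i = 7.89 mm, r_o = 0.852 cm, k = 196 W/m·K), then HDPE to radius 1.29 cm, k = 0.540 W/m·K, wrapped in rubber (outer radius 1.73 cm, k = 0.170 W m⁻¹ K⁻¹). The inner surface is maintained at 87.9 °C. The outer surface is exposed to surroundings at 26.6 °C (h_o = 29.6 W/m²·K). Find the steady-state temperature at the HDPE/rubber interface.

Treat each layer as a resistance in series:
  R'_aluminium = ln(0.00852/0.00789)/(2πk) = 0.07682/(2π·196) = 6.238×10^-5 m·K/W
  R'_HDPE = ln(0.0129/0.00852)/(2πk) = 0.4148/(2π·0.540) = 0.1223 m·K/W
  R'_rubber = ln(0.0173/0.0129)/(2πk) = 0.2935/(2π·0.170) = 0.2748 m·K/W
  R'_conv,out = 1/(2πr h) = 1/(2π·0.0173·29.6) = 0.3108 m·K/W
ΣR = 6.238×10^-5 + 0.1223 + 0.2748 + 0.3108 = 0.7080 m·K/W
Q' = ΔT/ΣR = (87.9 °C − 26.6 °C)/0.7080 = 86.58 W/m
From the inner boundary to the HDPE/rubber interface, ΣR_partial = 0.1224 m·K/W.
T_interface = T_in − Q'·ΣR_partial = 87.9 °C − (86.58)(0.1224) = 77.3 °C

T = 77.3 °C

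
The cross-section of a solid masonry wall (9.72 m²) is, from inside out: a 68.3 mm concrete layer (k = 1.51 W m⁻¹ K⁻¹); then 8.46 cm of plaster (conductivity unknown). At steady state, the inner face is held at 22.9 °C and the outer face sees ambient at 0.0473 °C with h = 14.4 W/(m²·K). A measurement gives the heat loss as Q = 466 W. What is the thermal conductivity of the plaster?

ΣR = ΔT/Q = |22.9 − 0.0473|/466 = 0.04904 K/W
Known resistances:
  R_concrete = L/(kA) = 0.0683/(1.51·9.72) = 0.004653 K/W
  R_conv,out = 1/(hA) = 1/(14.4·9.72) = 0.007144 K/W
R_plaster = ΣR − ΣR_known = 0.04904 − 0.01180 = 0.03724 K/W
L/(kA) = 0.03724 ⇒ k = 0.0846/(0.03724·9.72) = 0.234 W/m·K

k = 0.234 W/m·K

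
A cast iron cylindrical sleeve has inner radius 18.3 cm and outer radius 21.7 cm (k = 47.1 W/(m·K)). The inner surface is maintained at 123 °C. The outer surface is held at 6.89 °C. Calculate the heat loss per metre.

Q' = 2πk·ΔT/ln(r₂/r₁) = 2π × 47.1 × 116.11 / ln(0.217/0.183) = 2.02×10^5 W/m

Q' = 2.02×10^5 W/m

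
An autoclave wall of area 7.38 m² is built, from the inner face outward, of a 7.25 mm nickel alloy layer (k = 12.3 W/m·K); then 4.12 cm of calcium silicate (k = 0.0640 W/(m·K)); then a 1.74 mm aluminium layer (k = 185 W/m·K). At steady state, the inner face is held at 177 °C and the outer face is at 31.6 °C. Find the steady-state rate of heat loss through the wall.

Q = 1670 W

Series thermal resistances, inner to outer:
  R_nickel alloy = L/(kA) = 0.00725/(12.3·7.38) = 7.987×10^-5 K/W
  R_calcium silicate = L/(kA) = 0.0412/(0.0640·7.38) = 0.08723 K/W
  R_aluminium = L/(kA) = 0.00174/(185·7.38) = 1.274×10^-6 K/W
ΣR = 7.987×10^-5 + 0.08723 + 1.274×10^-6 = 0.08731 K/W
Q = ΔT/ΣR = (177 °C − 31.6 °C)/0.08731 = 1670 W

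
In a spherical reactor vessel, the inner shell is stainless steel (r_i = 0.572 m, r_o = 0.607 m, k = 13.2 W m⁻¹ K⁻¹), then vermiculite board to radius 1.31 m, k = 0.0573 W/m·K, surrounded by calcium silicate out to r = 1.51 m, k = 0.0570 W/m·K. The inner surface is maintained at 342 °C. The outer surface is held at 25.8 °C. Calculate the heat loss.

Q = 231 W

Treat each layer as a resistance in series:
  R_stainless steel = (1/0.572 − 1/0.607)/(4πk) = 0.1008/(4π·13.2) = 6.077×10^-4 K/W
  R_vermiculite board = (1/0.607 − 1/1.31)/(4πk) = 0.8841/(4π·0.0573) = 1.228 K/W
  R_calcium silicate = (1/1.31 − 1/1.51)/(4πk) = 0.1011/(4π·0.0570) = 0.1412 K/W
ΣR = 6.077×10^-4 + 1.228 + 0.1412 = 1.370 K/W
Q = ΔT/ΣR = (342 °C − 25.8 °C)/1.370 = 231 W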